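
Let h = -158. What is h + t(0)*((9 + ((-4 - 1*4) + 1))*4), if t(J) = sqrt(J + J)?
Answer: -158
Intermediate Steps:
t(J) = sqrt(2)*sqrt(J) (t(J) = sqrt(2*J) = sqrt(2)*sqrt(J))
h + t(0)*((9 + ((-4 - 1*4) + 1))*4) = -158 + (sqrt(2)*sqrt(0))*((9 + ((-4 - 1*4) + 1))*4) = -158 + (sqrt(2)*0)*((9 + ((-4 - 4) + 1))*4) = -158 + 0*((9 + (-8 + 1))*4) = -158 + 0*((9 - 7)*4) = -158 + 0*(2*4) = -158 + 0*8 = -158 + 0 = -158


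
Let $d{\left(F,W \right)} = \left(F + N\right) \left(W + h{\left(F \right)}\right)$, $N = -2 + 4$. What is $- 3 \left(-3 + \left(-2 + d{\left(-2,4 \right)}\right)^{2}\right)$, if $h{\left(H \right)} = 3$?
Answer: $-3$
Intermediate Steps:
$N = 2$
$d{\left(F,W \right)} = \left(2 + F\right) \left(3 + W\right)$ ($d{\left(F,W \right)} = \left(F + 2\right) \left(W + 3\right) = \left(2 + F\right) \left(3 + W\right)$)
$- 3 \left(-3 + \left(-2 + d{\left(-2,4 \right)}\right)^{2}\right) = - 3 \left(-3 + \left(-2 + \left(6 + 2 \cdot 4 + 3 \left(-2\right) - 8\right)\right)^{2}\right) = - 3 \left(-3 + \left(-2 + \left(6 + 8 - 6 - 8\right)\right)^{2}\right) = - 3 \left(-3 + \left(-2 + 0\right)^{2}\right) = - 3 \left(-3 + \left(-2\right)^{2}\right) = - 3 \left(-3 + 4\right) = \left(-3\right) 1 = -3$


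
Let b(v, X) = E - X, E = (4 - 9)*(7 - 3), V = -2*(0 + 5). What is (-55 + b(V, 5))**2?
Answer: 6400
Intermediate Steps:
V = -10 (V = -2*5 = -10)
E = -20 (E = -5*4 = -20)
b(v, X) = -20 - X
(-55 + b(V, 5))**2 = (-55 + (-20 - 1*5))**2 = (-55 + (-20 - 5))**2 = (-55 - 25)**2 = (-80)**2 = 6400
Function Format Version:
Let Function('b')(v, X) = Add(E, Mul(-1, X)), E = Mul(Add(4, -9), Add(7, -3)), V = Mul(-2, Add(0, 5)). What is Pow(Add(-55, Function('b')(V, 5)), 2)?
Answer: 6400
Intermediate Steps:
V = -10 (V = Mul(-2, 5) = -10)
E = -20 (E = Mul(-5, 4) = -20)
Function('b')(v, X) = Add(-20, Mul(-1, X))
Pow(Add(-55, Function('b')(V, 5)), 2) = Pow(Add(-55, Add(-20, Mul(-1, 5))), 2) = Pow(Add(-55, Add(-20, -5)), 2) = Pow(Add(-55, -25), 2) = Pow(-80, 2) = 6400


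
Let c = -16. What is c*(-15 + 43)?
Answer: -448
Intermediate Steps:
c*(-15 + 43) = -16*(-15 + 43) = -16*28 = -448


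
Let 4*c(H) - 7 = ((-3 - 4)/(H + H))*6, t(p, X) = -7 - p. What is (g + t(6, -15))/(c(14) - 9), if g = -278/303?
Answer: 33736/18483 ≈ 1.8252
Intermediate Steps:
g = -278/303 (g = -278*1/303 = -278/303 ≈ -0.91749)
c(H) = 7/4 - 21/(4*H) (c(H) = 7/4 + (((-3 - 4)/(H + H))*6)/4 = 7/4 + (-7*1/(2*H)*6)/4 = 7/4 + (-7/(2*H)*6)/4 = 7/4 + (-21/H)/4 = 7/4 - 21/(4*H))
(g + t(6, -15))/(c(14) - 9) = (-278/303 + (-7 - 1*6))/((7/4)*(-3 + 14)/14 - 9) = (-278/303 + (-7 - 6))/((7/4)*(1/14)*11 - 9) = (-278/303 - 13)/(11/8 - 9) = -4217/(303*(-61/8)) = -4217/303*(-8/61) = 33736/18483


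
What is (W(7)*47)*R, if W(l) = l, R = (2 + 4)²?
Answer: 11844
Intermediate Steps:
R = 36 (R = 6² = 36)
(W(7)*47)*R = (7*47)*36 = 329*36 = 11844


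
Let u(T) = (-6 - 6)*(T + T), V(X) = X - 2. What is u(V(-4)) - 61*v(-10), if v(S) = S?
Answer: 754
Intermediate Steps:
V(X) = -2 + X
u(T) = -24*T
u(V(-4)) - 61*v(-10) = -24*(-2 - 4) - 61*(-10) = -24*(-6) + 610 = 144 + 610 = 754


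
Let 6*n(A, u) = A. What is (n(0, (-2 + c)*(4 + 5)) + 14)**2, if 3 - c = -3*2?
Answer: 196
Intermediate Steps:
c = 9 (c = 3 - (-3)*2 = 3 - 1*(-6) = 3 + 6 = 9)
n(A, u) = A/6
(n(0, (-2 + c)*(4 + 5)) + 14)**2 = ((1/6)*0 + 14)**2 = (0 + 14)**2 = 14**2 = 196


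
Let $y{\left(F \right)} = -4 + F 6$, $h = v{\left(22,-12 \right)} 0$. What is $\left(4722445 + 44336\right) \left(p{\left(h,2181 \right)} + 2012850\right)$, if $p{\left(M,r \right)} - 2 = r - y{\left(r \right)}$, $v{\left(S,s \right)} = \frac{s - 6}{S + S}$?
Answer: $9542861989731$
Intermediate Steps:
$v{\left(S,s \right)} = \frac{-6 + s}{2 S}$
$h = 0$ ($h = \frac{-6 - 12}{2 \cdot 22} \cdot 0 = \frac{1}{2} \cdot \frac{1}{22} \left(-18\right) 0 = \left(- \frac{9}{22}\right) 0 = 0$)
$y{\left(F \right)} = -4 + 6 F$
$p{\left(M,r \right)} = 6 - 5 r$ ($p{\left(M,r \right)} = 2 - \left(-4 + 5 r\right) = 6 - 5 r$)
$\left(4722445 + 44336\right) \left(p{\left(h,2181 \right)} + 2012850\right) = \left(4722445 + 44336\right) \left(\left(6 - 10905\right) + 2012850\right) = 4766781 \left(\left(6 - 10905\right) + 2012850\right) = 4766781 \left(-10899 + 2012850\right) = 4766781 \cdot 2001951 = 9542861989731$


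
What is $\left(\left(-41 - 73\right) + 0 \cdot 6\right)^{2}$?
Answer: $12996$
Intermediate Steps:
$\left(\left(-41 - 73\right) + 0 \cdot 6\right)^{2} = \left(\left(-41 - 73\right) + 0\right)^{2} = \left(-114 + 0\right)^{2} = \left(-114\right)^{2} = 12996$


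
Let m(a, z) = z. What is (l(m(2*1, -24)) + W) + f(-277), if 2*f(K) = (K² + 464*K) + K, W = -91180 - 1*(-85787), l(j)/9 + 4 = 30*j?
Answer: -37947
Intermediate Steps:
l(j) = -36 + 270*j (l(j) = -36 + 9*(30*j) = -36 + 270*j)
W = -5393 (W = -91180 + 85787 = -5393)
f(K) = K²/2 + 465*K/2 (f(K) = ((K² + 464*K) + K)/2 = (K² + 465*K)/2 = K²/2 + 465*K/2)
(l(m(2*1, -24)) + W) + f(-277) = ((-36 + 270*(-24)) - 5393) + (½)*(-277)*(465 - 277) = ((-36 - 6480) - 5393) + (½)*(-277)*188 = (-6516 - 5393) - 26038 = -11909 - 26038 = -37947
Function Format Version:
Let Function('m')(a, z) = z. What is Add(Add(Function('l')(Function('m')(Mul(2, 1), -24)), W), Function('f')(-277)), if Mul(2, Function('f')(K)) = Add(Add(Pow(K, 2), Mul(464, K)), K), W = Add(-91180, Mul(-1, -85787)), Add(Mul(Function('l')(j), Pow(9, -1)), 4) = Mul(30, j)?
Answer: -37947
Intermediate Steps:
Function('l')(j) = Add(-36, Mul(270, j)) (Function('l')(j) = Add(-36, Mul(9, Mul(30, j))) = Add(-36, Mul(270, j)))
W = -5393 (W = Add(-91180, 85787) = -5393)
Function('f')(K) = Add(Mul(Rational(1, 2), Pow(K, 2)), Mul(Rational(465, 2), K)) (Function('f')(K) = Mul(Rational(1, 2), Add(Add(Pow(K, 2), Mul(464, K)), K)) = Mul(Rational(1, 2), Add(Pow(K, 2), Mul(465, K))) = Add(Mul(Rational(1, 2), Pow(K, 2)), Mul(Rational(465, 2), K)))
Add(Add(Function('l')(Function('m')(Mul(2, 1), -24)), W), Function('f')(-277)) = Add(Add(Add(-36, Mul(270, -24)), -5393), Mul(Rational(1, 2), -277, Add(465, -277))) = Add(Add(Add(-36, -6480), -5393), Mul(Rational(1, 2), -277, 188)) = Add(Add(-6516, -5393), -26038) = Add(-11909, -26038) = -37947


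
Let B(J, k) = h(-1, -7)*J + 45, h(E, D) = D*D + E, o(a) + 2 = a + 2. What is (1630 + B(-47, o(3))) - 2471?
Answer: -3052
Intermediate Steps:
o(a) = a (o(a) = -2 + (a + 2) = -2 + (2 + a) = a)
h(E, D) = E + D² (h(E, D) = D² + E = E + D²)
B(J, k) = 45 + 48*J (B(J, k) = (-1 + (-7)²)*J + 45 = (-1 + 49)*J + 45 = 48*J + 45 = 45 + 48*J)
(1630 + B(-47, o(3))) - 2471 = (1630 + (45 + 48*(-47))) - 2471 = (1630 + (45 - 2256)) - 2471 = (1630 - 2211) - 2471 = -581 - 2471 = -3052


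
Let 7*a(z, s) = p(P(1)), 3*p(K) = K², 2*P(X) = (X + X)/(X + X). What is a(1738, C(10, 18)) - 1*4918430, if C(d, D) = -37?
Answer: -413148119/84 ≈ -4.9184e+6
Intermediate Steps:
P(X) = ½ (P(X) = ((X + X)/(X + X))/2 = ((2*X)/((2*X)))/2 = ((2*X)*(1/(2*X)))/2 = (½)*1 = ½)
p(K) = K²/3
a(z, s) = 1/84 (a(z, s) = ((½)²/3)/7 = ((⅓)*(¼))/7 = (⅐)*(1/12) = 1/84)
a(1738, C(10, 18)) - 1*4918430 = 1/84 - 1*4918430 = 1/84 - 4918430 = -413148119/84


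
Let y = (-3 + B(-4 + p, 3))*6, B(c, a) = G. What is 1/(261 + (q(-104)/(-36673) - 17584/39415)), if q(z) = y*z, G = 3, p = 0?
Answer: 39415/10269731 ≈ 0.0038380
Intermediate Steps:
B(c, a) = 3
y = 0 (y = (-3 + 3)*6 = 0*6 = 0)
q(z) = 0 (q(z) = 0*z = 0)
1/(261 + (q(-104)/(-36673) - 17584/39415)) = 1/(261 + (0/(-36673) - 17584/39415)) = 1/(261 + (0*(-1/36673) - 17584*1/39415)) = 1/(261 + (0 - 17584/39415)) = 1/(261 - 17584/39415) = 1/(10269731/39415) = 39415/10269731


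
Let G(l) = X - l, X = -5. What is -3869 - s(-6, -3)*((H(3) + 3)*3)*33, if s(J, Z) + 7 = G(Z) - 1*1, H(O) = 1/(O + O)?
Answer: -734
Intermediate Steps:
H(O) = 1/(2*O)
G(l) = -5 - l
s(J, Z) = -13 - Z (s(J, Z) = -7 + ((-5 - Z) - 1*1) = -7 + ((-5 - Z) - 1) = -7 + (-6 - Z) = -13 - Z)
-3869 - s(-6, -3)*((H(3) + 3)*3)*33 = -3869 - (-13 - 1*(-3))*(((½)/3 + 3)*3)*33 = -3869 - (-13 + 3)*(((½)*(⅓) + 3)*3)*33 = -3869 - (-10*(⅙ + 3)*3)*33 = -3869 - (-95*3/3)*33 = -3869 - (-10*19/2)*33 = -3869 - (-95)*33 = -3869 - 1*(-3135) = -3869 + 3135 = -734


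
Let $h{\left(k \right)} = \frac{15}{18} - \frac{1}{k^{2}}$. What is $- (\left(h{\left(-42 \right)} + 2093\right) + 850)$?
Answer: $- \frac{5192921}{1764} \approx -2943.8$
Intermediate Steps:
$h{\left(k \right)} = \frac{5}{6} - \frac{1}{k^{2}}$ ($h{\left(k \right)} = 15 \cdot \frac{1}{18} - \frac{1}{k^{2}} = \frac{5}{6} - \frac{1}{k^{2}}$)
$- (\left(h{\left(-42 \right)} + 2093\right) + 850) = - (\left(\left(\frac{5}{6} - \frac{1}{1764}\right) + 2093\right) + 850) = - (\left(\frac{1469}{1764} + 2093\right) + 850) = - (\frac{3693521}{1764} + 850) = \left(-1\right) \frac{5192921}{1764} = - \frac{5192921}{1764}$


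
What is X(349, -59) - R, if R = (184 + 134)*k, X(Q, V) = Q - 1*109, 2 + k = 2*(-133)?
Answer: 85464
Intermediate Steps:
k = -268 (k = -2 + 2*(-133) = -2 - 266 = -268)
X(Q, V) = -109 + Q (X(Q, V) = Q - 109 = -109 + Q)
R = -85224 (R = (184 + 134)*(-268) = 318*(-268) = -85224)
X(349, -59) - R = (-109 + 349) - 1*(-85224) = 240 + 85224 = 85464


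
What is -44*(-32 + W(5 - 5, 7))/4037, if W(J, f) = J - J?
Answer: 128/367 ≈ 0.34877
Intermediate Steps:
W(J, f) = 0
-44*(-32 + W(5 - 5, 7))/4037 = -44*(-32 + 0)/4037 = -44*(-32)*(1/4037) = 1408*(1/4037) = 128/367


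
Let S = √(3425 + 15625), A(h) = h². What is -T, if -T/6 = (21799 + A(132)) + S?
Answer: 235338 + 30*√762 ≈ 2.3617e+5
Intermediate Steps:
S = 5*√762 (S = √19050 = 5*√762 ≈ 138.02)
T = -235338 - 30*√762 (T = -6*((21799 + 132²) + 5*√762) = -6*((21799 + 17424) + 5*√762) = -6*(39223 + 5*√762) = -235338 - 30*√762 ≈ -2.3617e+5)
-T = -(-235338 - 30*√762) = 235338 + 30*√762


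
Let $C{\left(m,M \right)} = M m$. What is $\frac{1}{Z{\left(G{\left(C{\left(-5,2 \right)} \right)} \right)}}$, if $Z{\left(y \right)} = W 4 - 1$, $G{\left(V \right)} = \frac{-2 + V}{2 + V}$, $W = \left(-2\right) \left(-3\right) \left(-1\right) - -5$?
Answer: $- \frac{1}{5} \approx -0.2$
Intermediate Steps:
$W = -1$ ($W = 6 \left(-1\right) + 5 = -6 + 5 = -1$)
$G{\left(V \right)} = \frac{-2 + V}{2 + V}$
$Z{\left(y \right)} = -5$ ($Z{\left(y \right)} = \left(-1\right) 4 - 1 = -4 - 1 = -5$)
$\frac{1}{Z{\left(G{\left(C{\left(-5,2 \right)} \right)} \right)}} = \frac{1}{-5} = - \frac{1}{5}$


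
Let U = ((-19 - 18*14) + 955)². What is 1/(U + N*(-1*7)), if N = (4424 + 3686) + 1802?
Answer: 1/398472 ≈ 2.5096e-6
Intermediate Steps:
N = 9912 (N = 8110 + 1802 = 9912)
U = 467856 (U = ((-19 - 252) + 955)² = (-271 + 955)² = 684² = 467856)
1/(U + N*(-1*7)) = 1/(467856 + 9912*(-1*7)) = 1/(467856 + 9912*(-7)) = 1/(467856 - 69384) = 1/398472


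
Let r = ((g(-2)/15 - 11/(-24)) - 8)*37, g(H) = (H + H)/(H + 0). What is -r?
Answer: 32893/120 ≈ 274.11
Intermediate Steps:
g(H) = 2 (g(H) = (2*H)/H = 2)
r = -32893/120 (r = ((2/15 - 11/(-24)) - 8)*37 = ((2*(1/15) - 11*(-1/24)) - 8)*37 = ((2/15 + 11/24) - 8)*37 = (71/120 - 8)*37 = -889/120*37 = -32893/120 ≈ -274.11)
-r = -1*(-32893/120) = 32893/120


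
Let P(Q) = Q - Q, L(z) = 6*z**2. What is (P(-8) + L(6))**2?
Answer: 46656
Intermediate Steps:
P(Q) = 0
(P(-8) + L(6))**2 = (0 + 6*6**2)**2 = (0 + 6*36)**2 = (0 + 216)**2 = 216**2 = 46656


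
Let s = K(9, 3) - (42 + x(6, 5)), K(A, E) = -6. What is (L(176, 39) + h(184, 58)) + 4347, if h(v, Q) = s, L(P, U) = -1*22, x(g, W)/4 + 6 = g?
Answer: 4277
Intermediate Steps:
x(g, W) = -24 + 4*g
L(P, U) = -22
s = -48 (s = -6 - (42 + (-24 + 4*6)) = -6 - (42 + (-24 + 24)) = -6 - (42 + 0) = -6 - 1*42 = -6 - 42 = -48)
h(v, Q) = -48
(L(176, 39) + h(184, 58)) + 4347 = (-22 - 48) + 4347 = -70 + 4347 = 4277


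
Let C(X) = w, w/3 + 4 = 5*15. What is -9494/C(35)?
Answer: -9494/213 ≈ -44.573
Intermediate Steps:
w = 213 (w = -12 + 3*(5*15) = -12 + 3*75 = -12 + 225 = 213)
C(X) = 213
-9494/C(35) = -9494/213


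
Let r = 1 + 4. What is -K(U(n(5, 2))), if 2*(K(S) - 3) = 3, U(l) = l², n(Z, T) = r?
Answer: -9/2 ≈ -4.5000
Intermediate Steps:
r = 5
n(Z, T) = 5
K(S) = 9/2 (K(S) = 3 + (½)*3 = 3 + 3/2 = 9/2)
-K(U(n(5, 2))) = -1*9/2 = -9/2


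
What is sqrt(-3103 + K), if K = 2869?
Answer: 3*I*sqrt(26) ≈ 15.297*I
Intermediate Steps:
sqrt(-3103 + K) = sqrt(-3103 + 2869) = sqrt(-234) = 3*I*sqrt(26)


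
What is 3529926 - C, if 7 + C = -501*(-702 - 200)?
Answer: 3078031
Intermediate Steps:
C = 451895 (C = -7 - 501*(-702 - 200) = -7 - 501*(-902) = -7 + 451902 = 451895)
3529926 - C = 3529926 - 1*451895 = 3529926 - 451895 = 3078031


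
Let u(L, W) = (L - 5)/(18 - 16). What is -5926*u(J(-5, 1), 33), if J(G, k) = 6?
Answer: -2963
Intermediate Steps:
u(L, W) = -5/2 + L/2 (u(L, W) = (-5 + L)/2 = (-5 + L)*(½) = -5/2 + L/2)
-5926*u(J(-5, 1), 33) = -5926*(-5/2 + (½)*6) = -5926*(-5/2 + 3) = -5926*½ = -2963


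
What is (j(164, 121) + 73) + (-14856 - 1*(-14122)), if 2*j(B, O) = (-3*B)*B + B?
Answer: -40923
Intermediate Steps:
j(B, O) = B/2 - 3*B²/2 (j(B, O) = ((-3*B)*B + B)/2 = (-3*B² + B)/2 = (B - 3*B²)/2 = B/2 - 3*B²/2)
(j(164, 121) + 73) + (-14856 - 1*(-14122)) = ((½)*164*(1 - 3*164) + 73) + (-14856 - 1*(-14122)) = ((½)*164*(1 - 492) + 73) + (-14856 + 14122) = ((½)*164*(-491) + 73) - 734 = (-40262 + 73) - 734 = -40189 - 734 = -40923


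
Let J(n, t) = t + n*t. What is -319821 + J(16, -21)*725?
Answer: -578646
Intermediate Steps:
-319821 + J(16, -21)*725 = -319821 - 21*(1 + 16)*725 = -319821 - 21*17*725 = -319821 - 357*725 = -319821 - 258825 = -578646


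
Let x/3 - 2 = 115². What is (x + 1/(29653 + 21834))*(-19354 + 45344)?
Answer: 53099016291520/51487 ≈ 1.0313e+9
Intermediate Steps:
x = 39681 (x = 6 + 3*115² = 6 + 3*13225 = 6 + 39675 = 39681)
(x + 1/(29653 + 21834))*(-19354 + 45344) = (39681 + 1/(29653 + 21834))*(-19354 + 45344) = (39681 + 1/51487)*25990 = (2043055648/51487)*25990 = 53099016291520/51487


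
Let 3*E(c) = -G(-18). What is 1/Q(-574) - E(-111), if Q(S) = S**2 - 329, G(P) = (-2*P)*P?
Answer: -71095751/329147 ≈ -216.00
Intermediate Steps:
G(P) = -2*P**2
E(c) = 216 (E(c) = (-(-2)*(-18)**2)/3 = (-(-2)*324)/3 = (-1*(-648))/3 = (1/3)*648 = 216)
Q(S) = -329 + S**2
1/Q(-574) - E(-111) = 1/(-329 + (-574)**2) - 1*216 = 1/(-329 + 329476) - 216 = 1/329147 - 216 = -71095751/329147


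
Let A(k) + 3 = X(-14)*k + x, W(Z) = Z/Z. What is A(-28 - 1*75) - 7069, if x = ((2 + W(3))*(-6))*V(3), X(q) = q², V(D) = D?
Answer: -27314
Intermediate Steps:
W(Z) = 1
x = -54 (x = ((2 + 1)*(-6))*3 = (3*(-6))*3 = -18*3 = -54)
A(k) = -57 + 196*k (A(k) = -3 + ((-14)²*k - 54) = -3 + (196*k - 54) = -3 + (-54 + 196*k) = -57 + 196*k)
A(-28 - 1*75) - 7069 = (-57 + 196*(-28 - 1*75)) - 7069 = (-57 + 196*(-28 - 75)) - 7069 = (-57 + 196*(-103)) - 7069 = (-57 - 20188) - 7069 = -20245 - 7069 = -27314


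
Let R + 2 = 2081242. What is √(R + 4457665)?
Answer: 3*√726545 ≈ 2557.1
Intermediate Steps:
R = 2081240 (R = -2 + 2081242 = 2081240)
√(R + 4457665) = √(2081240 + 4457665) = √6538905 = 3*√726545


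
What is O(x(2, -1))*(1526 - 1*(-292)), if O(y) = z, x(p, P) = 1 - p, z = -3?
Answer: -5454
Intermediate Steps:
O(y) = -3
O(x(2, -1))*(1526 - 1*(-292)) = -3*(1526 - 1*(-292)) = -3*(1526 + 292) = -3*1818 = -5454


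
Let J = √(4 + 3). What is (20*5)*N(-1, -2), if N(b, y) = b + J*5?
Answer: -100 + 500*√7 ≈ 1222.9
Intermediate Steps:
J = √7 ≈ 2.6458
N(b, y) = b + 5*√7 (N(b, y) = b + √7*5 = b + 5*√7)
(20*5)*N(-1, -2) = (20*5)*(-1 + 5*√7) = 100*(-1 + 5*√7) = -100 + 500*√7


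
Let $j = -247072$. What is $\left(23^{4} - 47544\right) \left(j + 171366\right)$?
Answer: $-17586276682$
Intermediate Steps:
$\left(23^{4} - 47544\right) \left(j + 171366\right) = \left(23^{4} - 47544\right) \left(-247072 + 171366\right) = \left(279841 - 47544\right) \left(-75706\right) = 232297 \left(-75706\right) = -17586276682$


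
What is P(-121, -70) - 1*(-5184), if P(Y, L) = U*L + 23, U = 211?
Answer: -9563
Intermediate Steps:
P(Y, L) = 23 + 211*L (P(Y, L) = 211*L + 23 = 23 + 211*L)
P(-121, -70) - 1*(-5184) = (23 + 211*(-70)) - 1*(-5184) = (23 - 14770) + 5184 = -14747 + 5184 = -9563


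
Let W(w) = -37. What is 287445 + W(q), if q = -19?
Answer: 287408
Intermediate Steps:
287445 + W(q) = 287445 - 37 = 287408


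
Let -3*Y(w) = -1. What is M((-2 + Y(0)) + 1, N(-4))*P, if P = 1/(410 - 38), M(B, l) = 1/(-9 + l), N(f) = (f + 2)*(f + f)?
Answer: 1/2604 ≈ 0.00038402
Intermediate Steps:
Y(w) = 1/3 (Y(w) = -1/3*(-1) = 1/3)
N(f) = 2*f*(2 + f) (N(f) = (2 + f)*(2*f) = 2*f*(2 + f))
P = 1/372 ≈ 0.0026882
M((-2 + Y(0)) + 1, N(-4))*P = (1/372)/(-9 + 2*(-4)*(2 - 4)) = (1/372)/(-9 + 2*(-4)*(-2)) = (1/372)/(-9 + 16) = (1/372)/7 = (1/7)*(1/372) = 1/2604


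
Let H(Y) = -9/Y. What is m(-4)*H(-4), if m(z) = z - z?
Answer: 0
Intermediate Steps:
m(z) = 0
m(-4)*H(-4) = 0*(-9/(-4)) = 0*(-9*(-¼)) = 0*(9/4) = 0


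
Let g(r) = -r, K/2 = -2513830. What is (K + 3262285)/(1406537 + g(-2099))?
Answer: -1765375/1408636 ≈ -1.2533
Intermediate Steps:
K = -5027660 (K = 2*(-2513830) = -5027660)
(K + 3262285)/(1406537 + g(-2099)) = (-5027660 + 3262285)/(1406537 - 1*(-2099)) = -1765375/(1406537 + 2099) = -1765375/1408636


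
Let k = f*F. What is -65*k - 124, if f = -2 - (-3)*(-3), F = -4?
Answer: -2984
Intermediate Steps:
f = -11 (f = -2 - 1*9 = -2 - 9 = -11)
k = 44 (k = -11*(-4) = 44)
-65*k - 124 = -65*44 - 124 = -2860 - 124 = -2984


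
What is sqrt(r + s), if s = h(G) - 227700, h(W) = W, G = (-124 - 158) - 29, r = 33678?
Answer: I*sqrt(194333) ≈ 440.83*I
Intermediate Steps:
G = -311 (G = -282 - 29 = -311)
s = -228011 (s = -311 - 227700 = -228011)
sqrt(r + s) = sqrt(33678 - 228011) = sqrt(-194333) = I*sqrt(194333)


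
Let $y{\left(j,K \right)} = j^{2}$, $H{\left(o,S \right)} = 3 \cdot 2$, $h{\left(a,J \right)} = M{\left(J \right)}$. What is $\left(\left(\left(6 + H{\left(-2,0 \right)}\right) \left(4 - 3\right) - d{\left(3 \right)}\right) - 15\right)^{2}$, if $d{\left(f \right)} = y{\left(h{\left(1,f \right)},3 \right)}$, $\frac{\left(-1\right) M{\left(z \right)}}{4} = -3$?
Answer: $21609$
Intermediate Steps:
$M{\left(z \right)} = 12$ ($M{\left(z \right)} = \left(-4\right) \left(-3\right) = 12$)
$h{\left(a,J \right)} = 12$
$H{\left(o,S \right)} = 6$
$d{\left(f \right)} = 144$ ($d{\left(f \right)} = 12^{2} = 144$)
$\left(\left(\left(6 + H{\left(-2,0 \right)}\right) \left(4 - 3\right) - d{\left(3 \right)}\right) - 15\right)^{2} = \left(\left(\left(6 + 6\right) \left(4 - 3\right) - 144\right) - 15\right)^{2} = \left(\left(12 \cdot 1 - 144\right) - 15\right)^{2} = \left(\left(12 - 144\right) - 15\right)^{2} = \left(-132 - 15\right)^{2} = \left(-147\right)^{2} = 21609$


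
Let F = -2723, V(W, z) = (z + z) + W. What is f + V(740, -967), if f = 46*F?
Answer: -126452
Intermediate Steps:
V(W, z) = W + 2*z (V(W, z) = 2*z + W = W + 2*z)
f = -125258 (f = 46*(-2723) = -125258)
f + V(740, -967) = -125258 + (740 + 2*(-967)) = -125258 + (740 - 1934) = -125258 - 1194 = -126452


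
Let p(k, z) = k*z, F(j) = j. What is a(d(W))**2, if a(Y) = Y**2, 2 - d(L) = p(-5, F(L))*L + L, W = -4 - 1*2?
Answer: 1249198336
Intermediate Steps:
W = -6 (W = -4 - 2 = -6)
d(L) = 2 - L + 5*L**2 (d(L) = 2 - ((-5*L)*L + L) = 2 - (-5*L**2 + L) = 2 - (L - 5*L**2) = 2 + (-L + 5*L**2) = 2 - L + 5*L**2)
a(d(W))**2 = ((2 - 1*(-6) + 5*(-6)**2)**2)**2 = ((2 + 6 + 5*36)**2)**2 = ((2 + 6 + 180)**2)**2 = (188**2)**2 = 35344**2 = 1249198336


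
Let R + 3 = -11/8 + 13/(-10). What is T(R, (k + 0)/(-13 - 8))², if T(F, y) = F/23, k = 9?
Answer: 51529/846400 ≈ 0.060880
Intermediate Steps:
R = -227/40 (R = -3 + (-11/8 + 13/(-10)) = -3 + (-11*⅛ + 13*(-⅒)) = -3 + (-11/8 - 13/10) = -3 - 107/40 = -227/40 ≈ -5.6750)
T(F, y) = F/23 (T(F, y) = F*(1/23) = F/23)
T(R, (k + 0)/(-13 - 8))² = ((1/23)*(-227/40))² = (-227/920)² = 51529/846400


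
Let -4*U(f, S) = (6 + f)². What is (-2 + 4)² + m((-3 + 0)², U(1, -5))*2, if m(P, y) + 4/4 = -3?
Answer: -4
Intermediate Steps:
U(f, S) = -(6 + f)²/4
m(P, y) = -4 (m(P, y) = -1 - 3 = -4)
(-2 + 4)² + m((-3 + 0)², U(1, -5))*2 = (-2 + 4)² - 4*2 = 2² - 8 = 4 - 8 = -4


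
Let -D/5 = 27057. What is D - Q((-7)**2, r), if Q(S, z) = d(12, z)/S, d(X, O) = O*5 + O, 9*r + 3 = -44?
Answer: -19886801/147 ≈ -1.3528e+5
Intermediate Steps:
r = -47/9 (r = -1/3 + (1/9)*(-44) = -1/3 - 44/9 = -47/9 ≈ -5.2222)
d(X, O) = 6*O (d(X, O) = 5*O + O = 6*O)
Q(S, z) = 6*z/S (Q(S, z) = (6*z)/S = 6*z/S)
D = -135285 (D = -5*27057 = -135285)
D - Q((-7)**2, r) = -135285 - 6*(-47)/(9*((-7)**2)) = -135285 - 6*(-47)/(9*49) = -135285 - 1*(-94/147) = -135285 + 94/147 = -19886801/147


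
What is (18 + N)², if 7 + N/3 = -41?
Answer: 15876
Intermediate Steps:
N = -144 (N = -21 + 3*(-41) = -21 - 123 = -144)
(18 + N)² = (18 - 144)² = (-126)² = 15876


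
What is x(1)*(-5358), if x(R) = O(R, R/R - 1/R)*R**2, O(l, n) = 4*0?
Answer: 0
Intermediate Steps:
O(l, n) = 0
x(R) = 0 (x(R) = 0*R**2 = 0)
x(1)*(-5358) = 0*(-5358) = 0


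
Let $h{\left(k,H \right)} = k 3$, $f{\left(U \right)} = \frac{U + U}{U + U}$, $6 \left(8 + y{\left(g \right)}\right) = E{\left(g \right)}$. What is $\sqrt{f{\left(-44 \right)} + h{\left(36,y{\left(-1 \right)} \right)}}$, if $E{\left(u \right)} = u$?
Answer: $\sqrt{109} \approx 10.44$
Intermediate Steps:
$y{\left(g \right)} = -8 + \frac{g}{6}$
$f{\left(U \right)} = 1$ ($f{\left(U \right)} = \frac{2 U}{2 U} = 2 U \frac{1}{2 U} = 1$)
$h{\left(k,H \right)} = 3 k$
$\sqrt{f{\left(-44 \right)} + h{\left(36,y{\left(-1 \right)} \right)}} = \sqrt{1 + 3 \cdot 36} = \sqrt{1 + 108} = \sqrt{109}$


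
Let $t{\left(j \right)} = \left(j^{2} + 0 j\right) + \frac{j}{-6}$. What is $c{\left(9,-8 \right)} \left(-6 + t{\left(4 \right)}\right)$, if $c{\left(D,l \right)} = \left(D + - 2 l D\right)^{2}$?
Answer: $218484$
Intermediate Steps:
$t{\left(j \right)} = j^{2} - \frac{j}{6}$ ($t{\left(j \right)} = \left(j^{2} + 0\right) + j \left(- \frac{1}{6}\right) = j^{2} - \frac{j}{6}$)
$c{\left(D,l \right)} = \left(D - 2 D l\right)^{2}$
$c{\left(9,-8 \right)} \left(-6 + t{\left(4 \right)}\right) = 9^{2} \left(-1 + 2 \left(-8\right)\right)^{2} \left(-6 + 4 \left(- \frac{1}{6} + 4\right)\right) = 81 \left(-1 - 16\right)^{2} \left(-6 + 4 \cdot \frac{23}{6}\right) = 81 \left(-17\right)^{2} \left(-6 + \frac{46}{3}\right) = 81 \cdot 289 \cdot \frac{28}{3} = 23409 \cdot \frac{28}{3} = 218484$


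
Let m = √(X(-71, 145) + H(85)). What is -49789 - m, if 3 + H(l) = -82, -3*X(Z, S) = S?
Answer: -49789 - 20*I*√3/3 ≈ -49789.0 - 11.547*I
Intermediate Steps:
X(Z, S) = -S/3
H(l) = -85 (H(l) = -3 - 82 = -85)
m = 20*I*√3/3 (m = √(-⅓*145 - 85) = √(-145/3 - 85) = √(-400/3) = 20*I*√3/3 ≈ 11.547*I)
-49789 - m = -49789 - 20*I*√3/3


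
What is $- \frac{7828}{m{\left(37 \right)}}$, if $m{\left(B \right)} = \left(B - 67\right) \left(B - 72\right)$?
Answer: $- \frac{3914}{525} \approx -7.4552$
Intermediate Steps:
$m{\left(B \right)} = \left(-72 + B\right) \left(-67 + B\right)$ ($m{\left(B \right)} = \left(-67 + B\right) \left(-72 + B\right) = \left(-72 + B\right) \left(-67 + B\right)$)
$- \frac{7828}{m{\left(37 \right)}} = - \frac{7828}{4824 + 37^{2} - 5143} = - \frac{7828}{4824 + 1369 - 5143} = - \frac{7828}{1050} = \left(-7828\right) \frac{1}{1050} = - \frac{3914}{525}$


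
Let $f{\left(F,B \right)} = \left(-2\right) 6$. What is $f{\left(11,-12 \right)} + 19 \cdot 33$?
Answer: $615$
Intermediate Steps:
$f{\left(F,B \right)} = -12$
$f{\left(11,-12 \right)} + 19 \cdot 33 = -12 + 19 \cdot 33 = -12 + 627 = 615$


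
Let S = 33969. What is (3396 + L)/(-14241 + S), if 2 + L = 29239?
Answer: 32633/19728 ≈ 1.6541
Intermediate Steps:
L = 29237 (L = -2 + 29239 = 29237)
(3396 + L)/(-14241 + S) = (3396 + 29237)/(-14241 + 33969) = 32633/19728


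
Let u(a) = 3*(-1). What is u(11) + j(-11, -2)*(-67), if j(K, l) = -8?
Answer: 533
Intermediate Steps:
u(a) = -3
u(11) + j(-11, -2)*(-67) = -3 - 8*(-67) = -3 + 536 = 533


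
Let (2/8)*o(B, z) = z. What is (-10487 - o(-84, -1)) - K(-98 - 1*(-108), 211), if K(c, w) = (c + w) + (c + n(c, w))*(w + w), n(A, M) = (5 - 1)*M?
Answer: -371092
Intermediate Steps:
n(A, M) = 4*M
o(B, z) = 4*z
K(c, w) = c + w + 2*w*(c + 4*w) (K(c, w) = (c + w) + (c + 4*w)*(w + w) = (c + w) + (c + 4*w)*(2*w) = (c + w) + 2*w*(c + 4*w) = c + w + 2*w*(c + 4*w))
(-10487 - o(-84, -1)) - K(-98 - 1*(-108), 211) = (-10487 - 4*(-1)) - ((-98 - 1*(-108)) + 211 + 8*211**2 + 2*(-98 - 1*(-108))*211) = (-10487 - 1*(-4)) - ((-98 + 108) + 211 + 8*44521 + 2*(-98 + 108)*211) = (-10487 + 4) - (10 + 211 + 356168 + 2*10*211) = -10483 - (10 + 211 + 356168 + 4220) = -10483 - 1*360609 = -10483 - 360609 = -371092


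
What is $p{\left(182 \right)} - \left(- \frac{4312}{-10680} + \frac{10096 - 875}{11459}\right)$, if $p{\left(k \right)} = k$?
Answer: $\frac{2765706794}{15297765} \approx 180.79$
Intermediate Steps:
$p{\left(182 \right)} - \left(- \frac{4312}{-10680} + \frac{10096 - 875}{11459}\right) = 182 - \left(- \frac{4312}{-10680} + \frac{10096 - 875}{11459}\right) = 182 - \left(\left(-4312\right) \left(- \frac{1}{10680}\right) + 9221 \cdot \frac{1}{11459}\right) = 182 - \left(\frac{539}{1335} + \frac{9221}{11459}\right) = 182 - \frac{18486436}{15297765} = \frac{2765706794}{15297765}$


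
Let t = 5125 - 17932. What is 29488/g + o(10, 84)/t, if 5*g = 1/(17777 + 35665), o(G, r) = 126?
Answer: 11212512107026/1423 ≈ 7.8795e+9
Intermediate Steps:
g = 1/267210 (g = 1/(5*(17777 + 35665)) = (⅕)/53442 = (⅕)*(1/53442) = 1/267210 ≈ 3.7424e-6)
t = -12807
29488/g + o(10, 84)/t = 29488/(1/267210) + 126/(-12807) = 29488*267210 + 126*(-1/12807) = 7879488480 - 14/1423 = 11212512107026/1423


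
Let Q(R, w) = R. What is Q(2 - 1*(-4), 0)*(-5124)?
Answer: -30744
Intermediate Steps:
Q(2 - 1*(-4), 0)*(-5124) = (2 - 1*(-4))*(-5124) = (2 + 4)*(-5124) = 6*(-5124) = -30744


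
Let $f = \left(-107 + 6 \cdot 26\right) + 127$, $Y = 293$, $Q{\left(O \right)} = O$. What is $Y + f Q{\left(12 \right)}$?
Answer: $2405$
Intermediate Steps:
$f = 176$ ($f = \left(-107 + 156\right) + 127 = 49 + 127 = 176$)
$Y + f Q{\left(12 \right)} = 293 + 176 \cdot 12 = 293 + 2112 = 2405$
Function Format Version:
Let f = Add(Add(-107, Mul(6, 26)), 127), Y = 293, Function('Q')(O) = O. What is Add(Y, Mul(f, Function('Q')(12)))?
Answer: 2405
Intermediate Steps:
f = 176 (f = Add(Add(-107, 156), 127) = Add(49, 127) = 176)
Add(Y, Mul(f, Function('Q')(12))) = Add(293, Mul(176, 12)) = Add(293, 2112) = 2405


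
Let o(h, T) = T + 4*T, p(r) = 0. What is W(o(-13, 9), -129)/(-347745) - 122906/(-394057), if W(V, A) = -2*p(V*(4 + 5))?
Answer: 122906/394057 ≈ 0.31190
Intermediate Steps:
o(h, T) = 5*T
W(V, A) = 0 (W(V, A) = -2*0 = 0)
W(o(-13, 9), -129)/(-347745) - 122906/(-394057) = 0/(-347745) - 122906/(-394057) = 0*(-1/347745) - 122906*(-1/394057) = 0 + 122906/394057 = 122906/394057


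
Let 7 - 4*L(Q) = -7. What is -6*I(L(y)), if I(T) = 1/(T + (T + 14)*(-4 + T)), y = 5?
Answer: 8/7 ≈ 1.1429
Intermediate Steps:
L(Q) = 7/2 (L(Q) = 7/4 - ¼*(-7) = 7/4 + 7/4 = 7/2)
I(T) = 1/(T + (-4 + T)*(14 + T)) (I(T) = 1/(T + (14 + T)*(-4 + T)) = 1/(T + (-4 + T)*(14 + T)))
-6*I(L(y)) = -6/(-56 + (7/2)² + 11*(7/2)) = -6/(-56 + 49/4 + 77/2) = -6/(-21/4) = -6*(-4/21) = 8/7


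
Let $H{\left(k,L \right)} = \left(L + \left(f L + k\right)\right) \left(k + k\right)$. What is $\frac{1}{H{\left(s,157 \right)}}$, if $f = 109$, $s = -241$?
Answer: $- \frac{1}{8207978} \approx -1.2183 \cdot 10^{-7}$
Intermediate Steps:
$H{\left(k,L \right)} = 2 k \left(k + 110 L\right)$ ($H{\left(k,L \right)} = \left(L + \left(109 L + k\right)\right) \left(k + k\right) = \left(L + \left(k + 109 L\right)\right) 2 k = \left(k + 110 L\right) 2 k = 2 k \left(k + 110 L\right)$)
$\frac{1}{H{\left(s,157 \right)}} = \frac{1}{2 \left(-241\right) \left(-241 + 110 \cdot 157\right)} = \frac{1}{2 \left(-241\right) \left(-241 + 17270\right)} = \frac{1}{2 \left(-241\right) 17029} = \frac{1}{-8207978} = - \frac{1}{8207978}$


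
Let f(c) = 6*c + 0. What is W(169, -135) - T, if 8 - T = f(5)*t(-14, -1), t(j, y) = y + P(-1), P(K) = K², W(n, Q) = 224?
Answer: 216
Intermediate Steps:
t(j, y) = 1 + y (t(j, y) = y + (-1)² = y + 1 = 1 + y)
f(c) = 6*c
T = 8 (T = 8 - 6*5*(1 - 1) = 8 - 30*0 = 8 - 1*0 = 8 + 0 = 8)
W(169, -135) - T = 224 - 1*8 = 224 - 8 = 216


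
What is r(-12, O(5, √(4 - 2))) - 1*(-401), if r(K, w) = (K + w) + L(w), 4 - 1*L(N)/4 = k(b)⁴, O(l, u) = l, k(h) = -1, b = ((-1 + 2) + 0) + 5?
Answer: 406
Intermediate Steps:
b = 6 (b = (1 + 0) + 5 = 1 + 5 = 6)
L(N) = 12 (L(N) = 16 - 4*(-1)⁴ = 16 - 4*1 = 16 - 4 = 12)
r(K, w) = 12 + K + w (r(K, w) = (K + w) + 12 = 12 + K + w)
r(-12, O(5, √(4 - 2))) - 1*(-401) = (12 - 12 + 5) - 1*(-401) = 5 + 401 = 406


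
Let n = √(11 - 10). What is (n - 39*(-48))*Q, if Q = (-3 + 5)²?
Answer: 7492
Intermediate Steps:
n = 1 (n = √1 = 1)
Q = 4 (Q = 2² = 4)
(n - 39*(-48))*Q = (1 - 39*(-48))*4 = (1 + 1872)*4 = 1873*4 = 7492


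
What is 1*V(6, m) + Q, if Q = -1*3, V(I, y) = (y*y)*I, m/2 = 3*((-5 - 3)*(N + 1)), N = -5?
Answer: 221181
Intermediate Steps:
m = 192 (m = 2*(3*((-5 - 3)*(-5 + 1))) = 2*(3*(-8*(-4))) = 2*(3*32) = 2*96 = 192)
V(I, y) = I*y² (V(I, y) = y²*I = I*y²)
Q = -3
1*V(6, m) + Q = 1*(6*192²) - 3 = 1*(6*36864) - 3 = 1*221184 - 3 = 221184 - 3 = 221181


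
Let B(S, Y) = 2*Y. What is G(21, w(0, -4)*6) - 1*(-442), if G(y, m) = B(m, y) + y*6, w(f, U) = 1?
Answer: 610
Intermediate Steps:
G(y, m) = 8*y (G(y, m) = 2*y + y*6 = 2*y + 6*y = 8*y)
G(21, w(0, -4)*6) - 1*(-442) = 8*21 - 1*(-442) = 168 + 442 = 610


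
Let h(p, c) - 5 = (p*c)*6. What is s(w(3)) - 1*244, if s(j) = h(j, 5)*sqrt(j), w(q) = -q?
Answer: -244 - 85*I*sqrt(3) ≈ -244.0 - 147.22*I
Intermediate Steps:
h(p, c) = 5 + 6*c*p (h(p, c) = 5 + (p*c)*6 = 5 + (c*p)*6 = 5 + 6*c*p)
s(j) = sqrt(j)*(5 + 30*j) (s(j) = (5 + 6*5*j)*sqrt(j) = (5 + 30*j)*sqrt(j) = sqrt(j)*(5 + 30*j))
s(w(3)) - 1*244 = sqrt(-1*3)*(5 + 30*(-1*3)) - 1*244 = sqrt(-3)*(5 + 30*(-3)) - 244 = (I*sqrt(3))*(5 - 90) - 244 = (I*sqrt(3))*(-85) - 244 = -85*I*sqrt(3) - 244 = -244 - 85*I*sqrt(3)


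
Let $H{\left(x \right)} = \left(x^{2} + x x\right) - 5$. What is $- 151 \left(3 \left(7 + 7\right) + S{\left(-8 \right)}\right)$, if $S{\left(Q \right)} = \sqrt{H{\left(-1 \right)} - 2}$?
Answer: $-6342 - 151 i \sqrt{5} \approx -6342.0 - 337.65 i$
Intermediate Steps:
$H{\left(x \right)} = -5 + 2 x^{2}$ ($H{\left(x \right)} = \left(x^{2} + x^{2}\right) - 5 = 2 x^{2} - 5 = -5 + 2 x^{2}$)
$S{\left(Q \right)} = i \sqrt{5}$ ($S{\left(Q \right)} = \sqrt{\left(-5 + 2 \left(-1\right)^{2}\right) - 2} = \sqrt{\left(-5 + 2 \cdot 1\right) - 2} = \sqrt{\left(-5 + 2\right) - 2} = \sqrt{-3 - 2} = \sqrt{-5} = i \sqrt{5}$)
$- 151 \left(3 \left(7 + 7\right) + S{\left(-8 \right)}\right) = - 151 \left(3 \left(7 + 7\right) + i \sqrt{5}\right) = - 151 \left(3 \cdot 14 + i \sqrt{5}\right) = - 151 \left(42 + i \sqrt{5}\right) = -6342 - 151 i \sqrt{5}$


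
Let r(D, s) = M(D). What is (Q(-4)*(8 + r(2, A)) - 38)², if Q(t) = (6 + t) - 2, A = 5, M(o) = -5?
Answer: 1444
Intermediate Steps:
Q(t) = 4 + t
r(D, s) = -5
(Q(-4)*(8 + r(2, A)) - 38)² = ((4 - 4)*(8 - 5) - 38)² = (0*3 - 38)² = (0 - 38)² = (-38)² = 1444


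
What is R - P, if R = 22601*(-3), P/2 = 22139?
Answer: -112081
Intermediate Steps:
P = 44278 (P = 2*22139 = 44278)
R = -67803
R - P = -67803 - 1*44278 = -67803 - 44278 = -112081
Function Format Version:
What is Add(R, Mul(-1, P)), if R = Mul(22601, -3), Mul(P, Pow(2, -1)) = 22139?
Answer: -112081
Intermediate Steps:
P = 44278 (P = Mul(2, 22139) = 44278)
R = -67803
Add(R, Mul(-1, P)) = Add(-67803, Mul(-1, 44278)) = Add(-67803, -44278) = -112081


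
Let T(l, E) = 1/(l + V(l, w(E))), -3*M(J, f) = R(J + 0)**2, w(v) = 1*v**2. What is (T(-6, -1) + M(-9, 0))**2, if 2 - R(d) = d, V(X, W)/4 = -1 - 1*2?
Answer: 528529/324 ≈ 1631.3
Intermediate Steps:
w(v) = v**2
V(X, W) = -12 (V(X, W) = 4*(-1 - 1*2) = 4*(-1 - 2) = 4*(-3) = -12)
R(d) = 2 - d
M(J, f) = -(2 - J)**2/3 (M(J, f) = -(2 - (J + 0))**2/3 = -(2 - J)**2/3)
T(l, E) = 1/(-12 + l) (T(l, E) = 1/(l - 12) = 1/(-12 + l))
(T(-6, -1) + M(-9, 0))**2 = (1/(-12 - 6) - (-2 - 9)**2/3)**2 = (1/(-18) - 1/3*(-11)**2)**2 = (-1/18 - 1/3*121)**2 = (-1/18 - 121/3)**2 = (-727/18)**2 = 528529/324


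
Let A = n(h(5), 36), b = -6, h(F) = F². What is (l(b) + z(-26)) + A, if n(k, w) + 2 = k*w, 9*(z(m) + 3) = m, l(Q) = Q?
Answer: 7975/9 ≈ 886.11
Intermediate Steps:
z(m) = -3 + m/9
n(k, w) = -2 + k*w
A = 898 (A = -2 + 5²*36 = -2 + 25*36 = -2 + 900 = 898)
(l(b) + z(-26)) + A = (-6 + (-3 + (⅑)*(-26))) + 898 = (-6 + (-3 - 26/9)) + 898 = (-6 - 53/9) + 898 = -107/9 + 898 = 7975/9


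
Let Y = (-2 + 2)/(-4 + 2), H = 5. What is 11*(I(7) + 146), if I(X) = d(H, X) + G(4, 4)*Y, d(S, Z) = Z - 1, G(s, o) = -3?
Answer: 1672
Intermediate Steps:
d(S, Z) = -1 + Z
Y = 0 (Y = 0/(-2) = 0*(-1/2) = 0)
I(X) = -1 + X (I(X) = (-1 + X) - 3*0 = (-1 + X) + 0 = -1 + X)
11*(I(7) + 146) = 11*((-1 + 7) + 146) = 11*(6 + 146) = 11*152 = 1672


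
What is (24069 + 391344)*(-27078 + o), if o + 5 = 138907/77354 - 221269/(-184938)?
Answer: -13410857734717649901/1192141171 ≈ -1.1249e+10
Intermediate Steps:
o = -7180811317/3576423513 (o = -5 + (138907/77354 - 221269/(-184938)) = -5 + (138907*(1/77354) - 221269*(-1/184938)) = -5 + (138907/77354 + 221269/184938) = -5 + 10701306248/3576423513 = -7180811317/3576423513 ≈ -2.0078)
(24069 + 391344)*(-27078 + o) = (24069 + 391344)*(-27078 - 7180811317/3576423513) = 415413*(-96849576696331/3576423513) = -13410857734717649901/1192141171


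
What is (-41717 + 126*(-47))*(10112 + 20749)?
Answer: -1470187179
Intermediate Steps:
(-41717 + 126*(-47))*(10112 + 20749) = (-41717 - 5922)*30861 = -47639*30861 = -1470187179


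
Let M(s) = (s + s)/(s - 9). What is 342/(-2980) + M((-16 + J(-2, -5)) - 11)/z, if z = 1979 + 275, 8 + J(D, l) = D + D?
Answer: -1532051/13433840 ≈ -0.11404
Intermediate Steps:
J(D, l) = -8 + 2*D (J(D, l) = -8 + (D + D) = -8 + 2*D)
z = 2254
M(s) = 2*s/(-9 + s) (M(s) = (2*s)/(-9 + s) = 2*s/(-9 + s))
342/(-2980) + M((-16 + J(-2, -5)) - 11)/z = 342/(-2980) + (2*((-16 + (-8 + 2*(-2))) - 11)/(-9 + ((-16 + (-8 + 2*(-2))) - 11)))/2254 = 342*(-1/2980) + (2*((-16 + (-8 - 4)) - 11)/(-9 + ((-16 + (-8 - 4)) - 11)))*(1/2254) = -171/1490 + (2*((-16 - 12) - 11)/(-9 + ((-16 - 12) - 11)))*(1/2254) = -171/1490 + (2*(-28 - 11)/(-9 + (-28 - 11)))*(1/2254) = -171/1490 + (2*(-39)/(-9 - 39))*(1/2254) = -171/1490 + (2*(-39)/(-48))*(1/2254) = -171/1490 + (2*(-39)*(-1/48))*(1/2254) = -171/1490 + (13/8)*(1/2254) = -171/1490 + 13/18032 = -1532051/13433840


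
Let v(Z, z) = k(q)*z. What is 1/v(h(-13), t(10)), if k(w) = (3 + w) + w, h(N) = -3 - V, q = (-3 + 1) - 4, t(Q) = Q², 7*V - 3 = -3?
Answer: -1/900 ≈ -0.0011111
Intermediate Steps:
V = 0 (V = 3/7 + (⅐)*(-3) = 3/7 - 3/7 = 0)
q = -6 (q = -2 - 4 = -6)
h(N) = -3 (h(N) = -3 - 1*0 = -3 + 0 = -3)
k(w) = 3 + 2*w
v(Z, z) = -9*z (v(Z, z) = (3 + 2*(-6))*z = (3 - 12)*z = -9*z)
1/v(h(-13), t(10)) = 1/(-9*10²) = 1/(-9*100) = 1/(-900) = -1/900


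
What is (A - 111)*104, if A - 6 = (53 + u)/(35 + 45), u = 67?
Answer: -10764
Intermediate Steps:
A = 15/2 (A = 6 + (53 + 67)/(35 + 45) = 6 + 120/80 = 6 + 120*(1/80) = 6 + 3/2 = 15/2 ≈ 7.5000)
(A - 111)*104 = (15/2 - 111)*104 = -207/2*104 = -10764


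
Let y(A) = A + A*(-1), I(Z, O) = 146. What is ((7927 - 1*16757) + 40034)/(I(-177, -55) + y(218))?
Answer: 15602/73 ≈ 213.73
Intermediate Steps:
y(A) = 0 (y(A) = A - A = 0)
((7927 - 1*16757) + 40034)/(I(-177, -55) + y(218)) = ((7927 - 1*16757) + 40034)/(146 + 0) = ((7927 - 16757) + 40034)/146 = (-8830 + 40034)*(1/146) = 31204*(1/146) = 15602/73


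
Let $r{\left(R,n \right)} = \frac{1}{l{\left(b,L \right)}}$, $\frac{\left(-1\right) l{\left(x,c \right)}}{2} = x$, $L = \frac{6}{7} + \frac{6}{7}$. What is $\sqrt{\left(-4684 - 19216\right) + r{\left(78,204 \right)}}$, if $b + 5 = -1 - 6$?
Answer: $\frac{i \sqrt{3441594}}{12} \approx 154.6 i$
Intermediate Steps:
$L = \frac{12}{7}$ ($L = 6 \cdot \frac{1}{7} + 6 \cdot \frac{1}{7} = \frac{6}{7} + \frac{6}{7} = \frac{12}{7} \approx 1.7143$)
$b = -12$ ($b = -5 - 7 = -12$)
$l{\left(x,c \right)} = - 2 x$
$r{\left(R,n \right)} = \frac{1}{24}$ ($r{\left(R,n \right)} = \frac{1}{\left(-2\right) \left(-12\right)} = \frac{1}{24}$)
$\sqrt{\left(-4684 - 19216\right) + r{\left(78,204 \right)}} = \sqrt{\left(-4684 - 19216\right) + \frac{1}{24}} = \sqrt{-23900 + \frac{1}{24}} = \sqrt{- \frac{573599}{24}} = \frac{i \sqrt{3441594}}{12}$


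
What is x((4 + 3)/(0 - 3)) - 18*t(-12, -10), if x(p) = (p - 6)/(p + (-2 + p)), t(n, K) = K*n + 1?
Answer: -8707/4 ≈ -2176.8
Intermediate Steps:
t(n, K) = 1 + K*n
x(p) = (-6 + p)/(-2 + 2*p)
x((4 + 3)/(0 - 3)) - 18*t(-12, -10) = (-6 + (4 + 3)/(0 - 3))/(2*(-1 + (4 + 3)/(0 - 3))) - 18*(1 - 10*(-12)) = (-6 + 7/(-3))/(2*(-1 + 7/(-3))) - 18*(1 + 120) = (-6 + 7*(-1/3))/(2*(-1 + 7*(-1/3))) - 18*121 = (-6 - 7/3)/(2*(-1 - 7/3)) - 2178 = (1/2)*(-25/3)/(-10/3) - 2178 = (1/2)*(-3/10)*(-25/3) - 2178 = 5/4 - 2178 = -8707/4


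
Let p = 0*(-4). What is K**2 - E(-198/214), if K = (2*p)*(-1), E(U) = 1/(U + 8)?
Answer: -107/757 ≈ -0.14135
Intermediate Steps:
p = 0
E(U) = 1/(8 + U)
K = 0 (K = (2*0)*(-1) = 0*(-1) = 0)
K**2 - E(-198/214) = 0**2 - 1/(8 - 198/214) = 0 - 1/(8 - 198*1/214) = 0 - 1/(8 - 99/107) = 0 - 1/757/107 = 0 - 1*107/757 = 0 - 107/757 = -107/757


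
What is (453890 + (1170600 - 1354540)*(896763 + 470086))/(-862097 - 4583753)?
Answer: 25141775117/544585 ≈ 46167.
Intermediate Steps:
(453890 + (1170600 - 1354540)*(896763 + 470086))/(-862097 - 4583753) = (453890 - 183940*1366849)/(-5445850) = (453890 - 251418205060)*(-1/5445850) = -251417751170*(-1/5445850) = 25141775117/544585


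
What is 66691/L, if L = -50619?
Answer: -66691/50619 ≈ -1.3175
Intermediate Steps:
66691/L = 66691/(-50619) = 66691*(-1/50619) = -66691/50619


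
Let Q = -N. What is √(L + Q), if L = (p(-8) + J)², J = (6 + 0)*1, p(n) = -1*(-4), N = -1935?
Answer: √2035 ≈ 45.111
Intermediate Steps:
Q = 1935 (Q = -1*(-1935) = 1935)
p(n) = 4
J = 6 (J = 6*1 = 6)
L = 100 (L = (4 + 6)² = 10² = 100)
√(L + Q) = √(100 + 1935) = √2035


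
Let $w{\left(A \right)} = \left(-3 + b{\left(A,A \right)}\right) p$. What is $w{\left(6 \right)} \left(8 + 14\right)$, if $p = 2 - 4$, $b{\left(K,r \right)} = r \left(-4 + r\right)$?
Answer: $-396$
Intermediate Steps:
$p = -2$ ($p = 2 - 4 = -2$)
$w{\left(A \right)} = 6 - 2 A \left(-4 + A\right)$ ($w{\left(A \right)} = \left(-3 + A \left(-4 + A\right)\right) \left(-2\right) = 6 - 2 A \left(-4 + A\right)$)
$w{\left(6 \right)} \left(8 + 14\right) = \left(6 - 12 \left(-4 + 6\right)\right) \left(8 + 14\right) = \left(6 - 12 \cdot 2\right) 22 = \left(6 - 24\right) 22 = \left(-18\right) 22 = -396$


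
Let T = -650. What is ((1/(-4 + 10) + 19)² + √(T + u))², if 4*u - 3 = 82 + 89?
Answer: 174114601/1296 + 13225*I*√2426/36 ≈ 1.3435e+5 + 18094.0*I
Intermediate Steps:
u = 87/2 (u = ¾ + (82 + 89)/4 = ¾ + (¼)*171 = ¾ + 171/4 = 87/2 ≈ 43.500)
((1/(-4 + 10) + 19)² + √(T + u))² = ((1/(-4 + 10) + 19)² + √(-650 + 87/2))² = ((1/6 + 19)² + √(-1213/2))² = ((⅙ + 19)² + I*√2426/2)² = ((115/6)² + I*√2426/2)² = (13225/36 + I*√2426/2)²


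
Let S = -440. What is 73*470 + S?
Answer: 33870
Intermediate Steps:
73*470 + S = 73*470 - 440 = 34310 - 440 = 33870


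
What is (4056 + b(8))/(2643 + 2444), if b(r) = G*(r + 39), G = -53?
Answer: 1565/5087 ≈ 0.30765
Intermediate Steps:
b(r) = -2067 - 53*r (b(r) = -53*(r + 39) = -53*(39 + r) = -2067 - 53*r)
(4056 + b(8))/(2643 + 2444) = (4056 + (-2067 - 53*8))/(2643 + 2444) = (4056 + (-2067 - 424))/5087 = (4056 - 2491)*(1/5087) = 1565*(1/5087) = 1565/5087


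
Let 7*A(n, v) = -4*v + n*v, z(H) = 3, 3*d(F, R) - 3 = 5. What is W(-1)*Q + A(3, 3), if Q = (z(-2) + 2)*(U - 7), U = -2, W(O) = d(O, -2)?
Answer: -843/7 ≈ -120.43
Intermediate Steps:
d(F, R) = 8/3 (d(F, R) = 1 + (⅓)*5 = 1 + 5/3 = 8/3)
W(O) = 8/3
A(n, v) = -4*v/7 + n*v/7 (A(n, v) = (-4*v + n*v)/7 = -4*v/7 + n*v/7)
Q = -45 (Q = (3 + 2)*(-2 - 7) = 5*(-9) = -45)
W(-1)*Q + A(3, 3) = (8/3)*(-45) + (⅐)*3*(-4 + 3) = -120 + (⅐)*3*(-1) = -120 - 3/7 = -843/7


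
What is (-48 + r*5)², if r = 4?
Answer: 784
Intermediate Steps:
(-48 + r*5)² = (-48 + 4*5)² = (-48 + 20)² = (-28)² = 784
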